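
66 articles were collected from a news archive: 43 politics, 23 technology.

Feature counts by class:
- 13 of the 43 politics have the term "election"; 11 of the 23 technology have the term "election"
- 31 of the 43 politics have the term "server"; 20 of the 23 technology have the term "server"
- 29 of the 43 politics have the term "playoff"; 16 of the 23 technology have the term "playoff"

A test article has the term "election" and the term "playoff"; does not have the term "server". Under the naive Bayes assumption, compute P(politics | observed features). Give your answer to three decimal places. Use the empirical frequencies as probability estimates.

politics: (43/66) × (13/43) × (12/43) × (29/43) ≈ 0.0370716
technology: (23/66) × (11/23) × (3/23) × (16/23) ≈ 0.0151229
P(politics | x) = 0.0370716 / 0.0521945 ≈ 0.710

0.710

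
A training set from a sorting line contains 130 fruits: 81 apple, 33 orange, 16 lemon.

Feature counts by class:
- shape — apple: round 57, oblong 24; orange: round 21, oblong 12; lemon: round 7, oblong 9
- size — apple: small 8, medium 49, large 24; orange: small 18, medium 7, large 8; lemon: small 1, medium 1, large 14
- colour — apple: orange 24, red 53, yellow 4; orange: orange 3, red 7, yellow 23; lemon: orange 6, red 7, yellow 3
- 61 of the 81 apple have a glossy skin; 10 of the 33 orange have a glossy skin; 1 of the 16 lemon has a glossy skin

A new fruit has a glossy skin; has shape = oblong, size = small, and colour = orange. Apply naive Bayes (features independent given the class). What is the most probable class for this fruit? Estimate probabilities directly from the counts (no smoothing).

apple

apple: (81/130) × (24/81) × (8/81) × (24/81) × (61/81) ≈ 0.00406859
orange: (33/130) × (12/33) × (18/33) × (3/33) × (10/33) ≈ 0.00138704
lemon: (16/130) × (9/16) × (1/16) × (6/16) × (1/16) ≈ 0.000101412
Highest score → apple.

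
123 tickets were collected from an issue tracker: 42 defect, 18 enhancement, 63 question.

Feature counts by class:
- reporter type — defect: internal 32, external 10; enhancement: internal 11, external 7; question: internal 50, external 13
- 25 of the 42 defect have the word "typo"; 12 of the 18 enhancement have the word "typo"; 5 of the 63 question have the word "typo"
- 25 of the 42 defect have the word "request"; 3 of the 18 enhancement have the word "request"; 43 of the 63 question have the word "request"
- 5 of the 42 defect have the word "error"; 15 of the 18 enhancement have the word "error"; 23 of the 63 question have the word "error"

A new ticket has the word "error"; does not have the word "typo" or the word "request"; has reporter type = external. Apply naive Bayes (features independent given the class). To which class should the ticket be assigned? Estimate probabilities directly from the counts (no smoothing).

defect: (42/123) × (10/42) × (17/42) × (17/42) × (5/42) ≈ 0.00158568
enhancement: (18/123) × (7/18) × (6/18) × (15/18) × (15/18) ≈ 0.0131737
question: (63/123) × (13/63) × (58/63) × (20/63) × (23/63) ≈ 0.0112772
Highest score → enhancement.

enhancement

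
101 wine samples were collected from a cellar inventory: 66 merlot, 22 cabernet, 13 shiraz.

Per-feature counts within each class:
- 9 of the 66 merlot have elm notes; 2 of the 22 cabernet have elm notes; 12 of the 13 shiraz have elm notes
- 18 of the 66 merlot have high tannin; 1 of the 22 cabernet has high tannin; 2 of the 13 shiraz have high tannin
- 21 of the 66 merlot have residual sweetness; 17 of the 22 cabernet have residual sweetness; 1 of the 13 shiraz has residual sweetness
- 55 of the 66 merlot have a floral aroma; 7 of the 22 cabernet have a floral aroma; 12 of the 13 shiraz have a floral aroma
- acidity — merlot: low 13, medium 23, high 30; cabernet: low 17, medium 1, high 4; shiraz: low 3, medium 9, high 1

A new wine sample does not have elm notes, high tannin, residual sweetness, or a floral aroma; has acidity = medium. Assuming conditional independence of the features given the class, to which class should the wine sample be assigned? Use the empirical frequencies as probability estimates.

merlot

merlot: (66/101) × (57/66) × (48/66) × (45/66) × (11/66) × (23/66) ≈ 0.0162537
cabernet: (22/101) × (20/22) × (21/22) × (5/22) × (15/22) × (1/22) ≈ 0.00133137
shiraz: (13/101) × (1/13) × (11/13) × (12/13) × (1/13) × (9/13) ≈ 0.000411833
Highest score → merlot.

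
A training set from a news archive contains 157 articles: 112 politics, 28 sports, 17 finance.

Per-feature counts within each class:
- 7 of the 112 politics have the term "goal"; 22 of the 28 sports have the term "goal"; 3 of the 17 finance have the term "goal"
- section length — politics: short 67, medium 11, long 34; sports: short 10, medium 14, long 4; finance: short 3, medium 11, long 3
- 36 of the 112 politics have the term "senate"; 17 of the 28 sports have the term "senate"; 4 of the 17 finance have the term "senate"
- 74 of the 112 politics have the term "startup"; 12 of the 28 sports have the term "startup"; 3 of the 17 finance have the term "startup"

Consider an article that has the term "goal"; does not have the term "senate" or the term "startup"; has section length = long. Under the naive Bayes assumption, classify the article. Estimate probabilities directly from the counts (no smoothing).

sports

politics: (112/157) × (7/112) × (34/112) × (76/112) × (38/112) ≈ 0.00311616
sports: (28/157) × (22/28) × (4/28) × (11/28) × (16/28) ≈ 0.00449388
finance: (17/157) × (3/17) × (3/17) × (13/17) × (14/17) ≈ 0.00212357
Highest score → sports.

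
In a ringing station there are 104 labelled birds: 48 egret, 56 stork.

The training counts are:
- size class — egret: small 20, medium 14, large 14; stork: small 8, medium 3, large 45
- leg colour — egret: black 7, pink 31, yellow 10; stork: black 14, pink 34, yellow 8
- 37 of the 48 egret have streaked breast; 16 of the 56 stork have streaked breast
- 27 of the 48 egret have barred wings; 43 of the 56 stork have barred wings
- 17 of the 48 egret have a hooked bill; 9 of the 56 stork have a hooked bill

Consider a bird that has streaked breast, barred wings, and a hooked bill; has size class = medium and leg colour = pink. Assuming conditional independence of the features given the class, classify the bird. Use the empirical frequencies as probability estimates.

egret

egret: (48/104) × (14/48) × (31/48) × (37/48) × (27/48) × (17/48) ≈ 0.0133508
stork: (56/104) × (3/56) × (34/56) × (16/56) × (43/56) × (9/56) ≈ 0.000617512
Highest score → egret.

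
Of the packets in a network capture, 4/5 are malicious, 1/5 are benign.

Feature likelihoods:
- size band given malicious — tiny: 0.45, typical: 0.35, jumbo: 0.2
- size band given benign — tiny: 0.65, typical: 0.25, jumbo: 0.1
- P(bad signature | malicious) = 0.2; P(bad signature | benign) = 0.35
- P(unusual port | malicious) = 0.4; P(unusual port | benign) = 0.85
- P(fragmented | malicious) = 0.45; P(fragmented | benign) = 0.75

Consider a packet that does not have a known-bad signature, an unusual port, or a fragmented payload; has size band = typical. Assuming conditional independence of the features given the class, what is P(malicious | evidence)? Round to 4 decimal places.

0.9838

malicious: 0.8 × 0.35 × (1−0.2) × (1−0.4) × (1−0.45) = 0.07392
benign: 0.2 × 0.25 × (1−0.35) × (1−0.85) × (1−0.75) = 0.00121875
P(malicious | x) = 0.07392 / 0.07513875 ≈ 0.9838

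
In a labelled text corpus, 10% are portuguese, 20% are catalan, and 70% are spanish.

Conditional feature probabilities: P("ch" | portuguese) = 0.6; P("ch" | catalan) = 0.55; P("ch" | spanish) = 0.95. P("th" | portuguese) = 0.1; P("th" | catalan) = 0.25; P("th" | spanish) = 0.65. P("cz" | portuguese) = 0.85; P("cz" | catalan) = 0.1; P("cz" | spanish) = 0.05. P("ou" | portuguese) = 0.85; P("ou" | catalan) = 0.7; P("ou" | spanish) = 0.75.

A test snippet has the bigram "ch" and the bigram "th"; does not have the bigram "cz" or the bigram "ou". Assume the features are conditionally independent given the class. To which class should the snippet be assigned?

spanish

portuguese: 0.1 × 0.6 × 0.1 × (1−0.85) × (1−0.85) = 0.000135
catalan: 0.2 × 0.55 × 0.25 × (1−0.1) × (1−0.7) = 0.007425
spanish: 0.7 × 0.95 × 0.65 × (1−0.05) × (1−0.75) = 0.102659375
Highest score → spanish.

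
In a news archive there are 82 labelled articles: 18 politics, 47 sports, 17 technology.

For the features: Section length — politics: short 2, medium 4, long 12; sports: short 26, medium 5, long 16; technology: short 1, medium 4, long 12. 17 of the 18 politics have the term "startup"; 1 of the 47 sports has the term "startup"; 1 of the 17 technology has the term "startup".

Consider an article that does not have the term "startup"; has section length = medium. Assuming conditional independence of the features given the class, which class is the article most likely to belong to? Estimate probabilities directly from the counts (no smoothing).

sports

politics: (18/82) × (4/18) × (1/18) ≈ 0.00271003
sports: (47/82) × (5/47) × (46/47) ≈ 0.0596783
technology: (17/82) × (4/17) × (16/17) ≈ 0.045911
Highest score → sports.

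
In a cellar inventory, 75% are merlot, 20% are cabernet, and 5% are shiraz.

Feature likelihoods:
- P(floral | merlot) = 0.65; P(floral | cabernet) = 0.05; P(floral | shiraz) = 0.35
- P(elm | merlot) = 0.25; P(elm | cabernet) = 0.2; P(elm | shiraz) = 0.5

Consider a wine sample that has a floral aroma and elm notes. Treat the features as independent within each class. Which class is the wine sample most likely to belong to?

merlot: 0.75 × 0.65 × 0.25 = 0.121875
cabernet: 0.2 × 0.05 × 0.2 = 0.002
shiraz: 0.05 × 0.35 × 0.5 = 0.00875
Highest score → merlot.

merlot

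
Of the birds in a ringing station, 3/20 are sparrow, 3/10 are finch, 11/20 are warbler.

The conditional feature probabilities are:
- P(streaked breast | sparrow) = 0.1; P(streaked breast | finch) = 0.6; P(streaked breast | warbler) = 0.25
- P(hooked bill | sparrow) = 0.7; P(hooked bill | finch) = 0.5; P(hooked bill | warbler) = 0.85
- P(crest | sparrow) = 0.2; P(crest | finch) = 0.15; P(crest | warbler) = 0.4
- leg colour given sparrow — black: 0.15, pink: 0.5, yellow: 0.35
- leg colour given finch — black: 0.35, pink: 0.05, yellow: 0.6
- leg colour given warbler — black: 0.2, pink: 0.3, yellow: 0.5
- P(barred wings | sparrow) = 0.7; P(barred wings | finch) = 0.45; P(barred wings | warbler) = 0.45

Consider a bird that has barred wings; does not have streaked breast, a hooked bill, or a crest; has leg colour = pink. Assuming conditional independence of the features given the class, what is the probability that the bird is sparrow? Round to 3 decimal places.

0.648

sparrow: 0.15 × (1−0.1) × (1−0.7) × (1−0.2) × 0.5 × 0.7 = 0.01134
finch: 0.3 × (1−0.6) × (1−0.5) × (1−0.15) × 0.05 × 0.45 = 0.0011475
warbler: 0.55 × (1−0.25) × (1−0.85) × (1−0.4) × 0.3 × 0.45 = 0.005011875
P(sparrow | x) = 0.01134 / 0.017499375 ≈ 0.648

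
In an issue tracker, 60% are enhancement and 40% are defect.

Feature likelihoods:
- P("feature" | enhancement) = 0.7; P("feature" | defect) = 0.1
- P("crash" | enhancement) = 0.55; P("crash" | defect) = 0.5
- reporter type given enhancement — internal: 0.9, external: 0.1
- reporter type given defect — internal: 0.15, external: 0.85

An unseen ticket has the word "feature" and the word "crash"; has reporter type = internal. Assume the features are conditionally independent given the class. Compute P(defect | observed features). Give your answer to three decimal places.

enhancement: 0.6 × 0.7 × 0.55 × 0.9 = 0.2079
defect: 0.4 × 0.1 × 0.5 × 0.15 = 0.003
P(defect | x) = 0.003 / 0.2109 ≈ 0.014

0.014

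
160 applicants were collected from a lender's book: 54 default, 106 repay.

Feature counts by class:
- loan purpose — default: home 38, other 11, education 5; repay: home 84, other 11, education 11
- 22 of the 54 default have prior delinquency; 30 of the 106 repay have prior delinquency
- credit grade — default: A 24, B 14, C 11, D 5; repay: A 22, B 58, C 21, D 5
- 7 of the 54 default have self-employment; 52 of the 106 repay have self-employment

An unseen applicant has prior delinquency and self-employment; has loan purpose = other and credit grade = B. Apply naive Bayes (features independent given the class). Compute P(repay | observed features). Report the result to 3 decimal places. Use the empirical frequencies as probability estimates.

default: (54/160) × (11/54) × (22/54) × (14/54) × (7/54) ≈ 0.000941326
repay: (106/160) × (11/106) × (30/106) × (58/106) × (52/106) ≈ 0.00522285
P(repay | x) = 0.00522285 / 0.006164176 ≈ 0.847

0.847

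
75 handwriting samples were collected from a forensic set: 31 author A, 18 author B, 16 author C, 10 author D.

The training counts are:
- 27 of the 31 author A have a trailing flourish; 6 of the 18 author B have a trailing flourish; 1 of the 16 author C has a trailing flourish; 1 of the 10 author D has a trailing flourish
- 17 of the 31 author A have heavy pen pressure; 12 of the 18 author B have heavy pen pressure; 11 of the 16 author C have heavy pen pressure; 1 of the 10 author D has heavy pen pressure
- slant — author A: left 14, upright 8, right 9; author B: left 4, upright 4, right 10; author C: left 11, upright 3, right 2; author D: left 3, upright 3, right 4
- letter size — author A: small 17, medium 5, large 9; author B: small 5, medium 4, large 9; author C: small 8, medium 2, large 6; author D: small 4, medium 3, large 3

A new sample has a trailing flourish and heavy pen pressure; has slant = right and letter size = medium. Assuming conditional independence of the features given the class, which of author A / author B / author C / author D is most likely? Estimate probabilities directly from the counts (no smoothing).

author A

author A: (31/75) × (27/31) × (17/31) × (9/31) × (5/31) ≈ 0.0092444
author B: (18/75) × (6/18) × (12/18) × (10/18) × (4/18) ≈ 0.00658436
author C: (16/75) × (1/16) × (11/16) × (2/16) × (2/16) ≈ 0.000143229
author D: (10/75) × (1/10) × (1/10) × (4/10) × (3/10) = 0.00016
Highest score → author A.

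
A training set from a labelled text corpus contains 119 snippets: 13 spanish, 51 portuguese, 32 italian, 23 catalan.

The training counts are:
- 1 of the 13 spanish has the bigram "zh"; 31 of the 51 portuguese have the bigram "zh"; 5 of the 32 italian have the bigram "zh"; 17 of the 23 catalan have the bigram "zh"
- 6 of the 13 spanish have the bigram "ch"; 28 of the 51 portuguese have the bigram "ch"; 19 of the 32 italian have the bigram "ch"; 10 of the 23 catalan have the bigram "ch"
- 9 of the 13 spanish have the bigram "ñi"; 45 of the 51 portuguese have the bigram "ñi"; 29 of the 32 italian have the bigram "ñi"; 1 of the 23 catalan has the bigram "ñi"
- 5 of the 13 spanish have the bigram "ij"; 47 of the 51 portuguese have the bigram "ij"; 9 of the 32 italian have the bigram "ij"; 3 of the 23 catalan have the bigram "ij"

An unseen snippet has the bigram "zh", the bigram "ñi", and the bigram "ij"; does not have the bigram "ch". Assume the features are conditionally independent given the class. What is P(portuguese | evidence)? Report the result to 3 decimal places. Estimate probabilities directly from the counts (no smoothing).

spanish: (13/119) × (1/13) × (7/13) × (9/13) × (5/13) ≈ 0.00120485
portuguese: (51/119) × (31/51) × (23/51) × (45/51) × (47/51) ≈ 0.0955306
italian: (32/119) × (5/32) × (13/32) × (29/32) × (9/32) ≈ 0.00435068
catalan: (23/119) × (17/23) × (13/23) × (1/23) × (3/23) ≈ 0.000457913
P(portuguese | x) = 0.0955306 / 0.101544043 ≈ 0.941

0.941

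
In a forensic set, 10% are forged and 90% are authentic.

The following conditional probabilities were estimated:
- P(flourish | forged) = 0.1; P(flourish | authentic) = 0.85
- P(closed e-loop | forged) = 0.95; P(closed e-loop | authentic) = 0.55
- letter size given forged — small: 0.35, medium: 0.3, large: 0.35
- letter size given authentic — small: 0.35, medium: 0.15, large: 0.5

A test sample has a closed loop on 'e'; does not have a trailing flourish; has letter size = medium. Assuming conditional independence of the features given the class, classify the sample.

forged: 0.1 × (1−0.1) × 0.95 × 0.3 = 0.02565
authentic: 0.9 × (1−0.85) × 0.55 × 0.15 = 0.0111375
Highest score → forged.

forged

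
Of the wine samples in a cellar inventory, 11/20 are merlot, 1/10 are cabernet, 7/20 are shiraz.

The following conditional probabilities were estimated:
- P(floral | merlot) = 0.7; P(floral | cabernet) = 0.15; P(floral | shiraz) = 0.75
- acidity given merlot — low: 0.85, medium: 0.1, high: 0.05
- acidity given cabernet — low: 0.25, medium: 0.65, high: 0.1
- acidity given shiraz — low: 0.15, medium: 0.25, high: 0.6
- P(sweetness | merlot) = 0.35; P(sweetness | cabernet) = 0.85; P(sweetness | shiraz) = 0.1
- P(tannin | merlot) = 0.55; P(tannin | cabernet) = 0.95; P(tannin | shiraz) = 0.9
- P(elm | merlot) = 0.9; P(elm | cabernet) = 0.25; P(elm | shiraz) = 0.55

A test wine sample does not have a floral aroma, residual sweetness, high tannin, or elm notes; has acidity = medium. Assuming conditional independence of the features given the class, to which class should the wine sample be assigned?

shiraz

merlot: 0.55 × (1−0.7) × 0.1 × (1−0.35) × (1−0.55) × (1−0.9) = 0.000482625
cabernet: 0.1 × (1−0.15) × 0.65 × (1−0.85) × (1−0.95) × (1−0.25) = 0.00031078125
shiraz: 0.35 × (1−0.75) × 0.25 × (1−0.1) × (1−0.9) × (1−0.55) = 0.0008859375
Highest score → shiraz.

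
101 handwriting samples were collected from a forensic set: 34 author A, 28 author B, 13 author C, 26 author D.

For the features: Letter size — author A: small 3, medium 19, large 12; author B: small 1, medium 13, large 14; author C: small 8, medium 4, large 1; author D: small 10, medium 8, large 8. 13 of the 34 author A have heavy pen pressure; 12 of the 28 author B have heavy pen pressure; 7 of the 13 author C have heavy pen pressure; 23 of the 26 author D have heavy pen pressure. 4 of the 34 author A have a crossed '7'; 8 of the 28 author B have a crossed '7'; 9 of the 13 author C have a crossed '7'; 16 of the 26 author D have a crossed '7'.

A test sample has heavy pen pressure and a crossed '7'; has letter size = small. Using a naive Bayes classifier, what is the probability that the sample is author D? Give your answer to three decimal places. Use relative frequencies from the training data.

0.627

author A: (34/101) × (3/34) × (13/34) × (4/34) ≈ 0.00133612
author B: (28/101) × (1/28) × (12/28) × (8/28) ≈ 0.00121237
author C: (13/101) × (8/13) × (7/13) × (9/13) ≈ 0.0295272
author D: (26/101) × (10/26) × (23/26) × (16/26) ≈ 0.0538989
P(author D | x) = 0.0538989 / 0.08597459 ≈ 0.627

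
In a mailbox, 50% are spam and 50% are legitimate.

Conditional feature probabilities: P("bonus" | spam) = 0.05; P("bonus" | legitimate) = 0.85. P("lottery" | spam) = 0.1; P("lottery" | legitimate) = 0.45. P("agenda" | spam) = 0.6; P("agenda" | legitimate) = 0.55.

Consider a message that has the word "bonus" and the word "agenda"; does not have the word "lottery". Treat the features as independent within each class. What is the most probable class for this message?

legitimate

spam: 0.5 × 0.05 × (1−0.1) × 0.6 = 0.0135
legitimate: 0.5 × 0.85 × (1−0.45) × 0.55 = 0.1285625
Highest score → legitimate.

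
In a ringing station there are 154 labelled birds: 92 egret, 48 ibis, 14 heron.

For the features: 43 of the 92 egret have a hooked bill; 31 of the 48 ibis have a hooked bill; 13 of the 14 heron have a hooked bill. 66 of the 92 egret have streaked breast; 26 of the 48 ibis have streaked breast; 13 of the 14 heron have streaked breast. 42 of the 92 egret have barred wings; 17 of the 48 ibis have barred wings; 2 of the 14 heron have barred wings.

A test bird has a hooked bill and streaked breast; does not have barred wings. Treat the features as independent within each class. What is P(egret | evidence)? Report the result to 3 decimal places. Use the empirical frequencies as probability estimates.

egret: (92/154) × (43/92) × (66/92) × (50/92) ≈ 0.108864
ibis: (48/154) × (31/48) × (26/48) × (31/48) ≈ 0.0704196
heron: (14/154) × (13/14) × (13/14) × (12/14) ≈ 0.0671879
P(egret | x) = 0.108864 / 0.2464715 ≈ 0.442

0.442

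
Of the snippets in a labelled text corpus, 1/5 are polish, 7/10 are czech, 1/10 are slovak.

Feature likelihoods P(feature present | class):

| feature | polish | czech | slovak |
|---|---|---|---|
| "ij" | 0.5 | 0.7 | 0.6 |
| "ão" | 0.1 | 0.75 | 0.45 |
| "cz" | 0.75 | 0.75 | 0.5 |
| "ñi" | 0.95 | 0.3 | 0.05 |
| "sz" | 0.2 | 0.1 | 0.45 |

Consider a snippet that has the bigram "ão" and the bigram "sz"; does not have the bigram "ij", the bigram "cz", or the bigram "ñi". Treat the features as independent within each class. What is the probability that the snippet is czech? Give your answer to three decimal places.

0.416

polish: 0.2 × (1−0.5) × 0.1 × (1−0.75) × (1−0.95) × 0.2 = 0.000025
czech: 0.7 × (1−0.7) × 0.75 × (1−0.75) × (1−0.3) × 0.1 = 0.00275625
slovak: 0.1 × (1−0.6) × 0.45 × (1−0.5) × (1−0.05) × 0.45 = 0.0038475
P(czech | x) = 0.00275625 / 0.00662875 ≈ 0.416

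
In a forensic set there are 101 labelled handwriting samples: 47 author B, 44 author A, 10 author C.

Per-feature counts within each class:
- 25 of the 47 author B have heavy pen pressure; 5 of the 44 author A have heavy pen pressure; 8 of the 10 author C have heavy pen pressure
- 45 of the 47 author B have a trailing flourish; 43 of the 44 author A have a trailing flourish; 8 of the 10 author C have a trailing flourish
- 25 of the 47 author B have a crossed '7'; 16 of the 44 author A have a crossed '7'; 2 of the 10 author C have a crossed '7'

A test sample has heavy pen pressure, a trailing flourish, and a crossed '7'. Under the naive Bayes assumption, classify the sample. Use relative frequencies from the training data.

author B

author B: (47/101) × (25/47) × (45/47) × (25/47) ≈ 0.126059
author A: (44/101) × (5/44) × (43/44) × (16/44) ≈ 0.0175927
author C: (10/101) × (8/10) × (8/10) × (2/10) ≈ 0.0126733
Highest score → author B.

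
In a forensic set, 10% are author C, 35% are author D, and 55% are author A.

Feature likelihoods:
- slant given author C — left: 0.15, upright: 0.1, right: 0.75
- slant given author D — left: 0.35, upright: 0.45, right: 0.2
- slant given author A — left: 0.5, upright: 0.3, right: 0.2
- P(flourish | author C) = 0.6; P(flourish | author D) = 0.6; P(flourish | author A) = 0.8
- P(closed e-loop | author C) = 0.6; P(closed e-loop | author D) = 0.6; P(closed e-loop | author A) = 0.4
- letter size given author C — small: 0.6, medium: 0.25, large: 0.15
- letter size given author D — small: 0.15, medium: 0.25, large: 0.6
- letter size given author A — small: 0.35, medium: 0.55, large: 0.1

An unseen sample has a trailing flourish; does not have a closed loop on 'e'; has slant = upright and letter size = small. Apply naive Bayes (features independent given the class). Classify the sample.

author A

author C: 0.1 × 0.1 × 0.6 × (1−0.6) × 0.6 = 0.00144
author D: 0.35 × 0.45 × 0.6 × (1−0.6) × 0.15 = 0.00567
author A: 0.55 × 0.3 × 0.8 × (1−0.4) × 0.35 = 0.02772
Highest score → author A.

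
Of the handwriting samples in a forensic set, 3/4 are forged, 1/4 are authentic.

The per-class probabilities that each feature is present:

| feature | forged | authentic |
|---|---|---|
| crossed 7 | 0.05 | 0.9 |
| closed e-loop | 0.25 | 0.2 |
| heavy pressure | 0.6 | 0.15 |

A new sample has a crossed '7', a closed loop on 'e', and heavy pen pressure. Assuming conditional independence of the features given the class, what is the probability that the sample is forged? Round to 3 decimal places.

forged: 0.75 × 0.05 × 0.25 × 0.6 = 0.005625
authentic: 0.25 × 0.9 × 0.2 × 0.15 = 0.00675
P(forged | x) = 0.005625 / 0.012375 ≈ 0.455

0.455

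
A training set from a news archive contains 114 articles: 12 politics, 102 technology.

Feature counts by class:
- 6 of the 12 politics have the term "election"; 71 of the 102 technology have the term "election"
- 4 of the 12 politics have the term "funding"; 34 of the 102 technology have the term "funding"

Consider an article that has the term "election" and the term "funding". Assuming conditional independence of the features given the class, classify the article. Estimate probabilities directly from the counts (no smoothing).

technology

politics: (12/114) × (6/12) × (4/12) ≈ 0.0175439
technology: (102/114) × (71/102) × (34/102) ≈ 0.207602
Highest score → technology.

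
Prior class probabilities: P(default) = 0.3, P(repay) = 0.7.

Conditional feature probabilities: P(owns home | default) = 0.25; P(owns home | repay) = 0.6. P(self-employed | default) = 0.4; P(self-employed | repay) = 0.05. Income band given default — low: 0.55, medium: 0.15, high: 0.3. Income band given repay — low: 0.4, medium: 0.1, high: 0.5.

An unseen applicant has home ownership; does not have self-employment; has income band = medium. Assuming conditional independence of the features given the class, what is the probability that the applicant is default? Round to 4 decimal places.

0.1447

default: 0.3 × 0.25 × (1−0.4) × 0.15 = 0.00675
repay: 0.7 × 0.6 × (1−0.05) × 0.1 = 0.0399
P(default | x) = 0.00675 / 0.04665 ≈ 0.1447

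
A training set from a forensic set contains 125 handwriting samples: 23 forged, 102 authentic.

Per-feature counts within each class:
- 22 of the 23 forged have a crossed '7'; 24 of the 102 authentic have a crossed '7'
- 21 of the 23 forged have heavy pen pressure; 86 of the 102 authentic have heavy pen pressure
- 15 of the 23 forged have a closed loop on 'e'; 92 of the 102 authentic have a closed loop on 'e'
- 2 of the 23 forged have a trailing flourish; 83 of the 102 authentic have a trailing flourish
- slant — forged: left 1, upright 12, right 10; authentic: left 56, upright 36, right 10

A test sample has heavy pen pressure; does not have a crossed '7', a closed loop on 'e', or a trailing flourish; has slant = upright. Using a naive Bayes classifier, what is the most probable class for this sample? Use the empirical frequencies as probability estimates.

authentic

forged: (23/125) × (1/23) × (21/23) × (8/23) × (21/23) × (12/23) ≈ 0.00121029
authentic: (102/125) × (78/102) × (86/102) × (10/102) × (19/102) × (36/102) ≈ 0.00339108
Highest score → authentic.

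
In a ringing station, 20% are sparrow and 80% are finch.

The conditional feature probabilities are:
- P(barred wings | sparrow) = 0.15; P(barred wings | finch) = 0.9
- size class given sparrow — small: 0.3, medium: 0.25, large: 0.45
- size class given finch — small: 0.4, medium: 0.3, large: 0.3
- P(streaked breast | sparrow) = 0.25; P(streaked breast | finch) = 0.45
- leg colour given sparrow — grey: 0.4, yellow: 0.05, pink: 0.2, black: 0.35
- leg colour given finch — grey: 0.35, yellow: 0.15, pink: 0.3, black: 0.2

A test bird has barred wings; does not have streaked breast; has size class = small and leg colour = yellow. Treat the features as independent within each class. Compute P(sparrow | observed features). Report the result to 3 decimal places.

sparrow: 0.2 × 0.15 × 0.3 × (1−0.25) × 0.05 = 0.0003375
finch: 0.8 × 0.9 × 0.4 × (1−0.45) × 0.15 = 0.02376
P(sparrow | x) = 0.0003375 / 0.0240975 ≈ 0.014

0.014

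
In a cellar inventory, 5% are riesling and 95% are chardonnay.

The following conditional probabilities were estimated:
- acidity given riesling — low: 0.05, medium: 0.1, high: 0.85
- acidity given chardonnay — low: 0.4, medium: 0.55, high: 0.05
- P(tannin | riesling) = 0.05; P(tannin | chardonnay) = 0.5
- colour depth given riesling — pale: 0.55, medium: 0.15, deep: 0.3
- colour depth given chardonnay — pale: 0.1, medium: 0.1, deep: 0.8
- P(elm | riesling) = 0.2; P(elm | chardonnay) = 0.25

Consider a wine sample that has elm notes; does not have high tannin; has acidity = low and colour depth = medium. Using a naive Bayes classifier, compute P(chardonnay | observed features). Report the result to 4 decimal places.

riesling: 0.05 × 0.05 × (1−0.05) × 0.15 × 0.2 = 0.00007125
chardonnay: 0.95 × 0.4 × (1−0.5) × 0.1 × 0.25 = 0.00475
P(chardonnay | x) = 0.00475 / 0.00482125 ≈ 0.9852

0.9852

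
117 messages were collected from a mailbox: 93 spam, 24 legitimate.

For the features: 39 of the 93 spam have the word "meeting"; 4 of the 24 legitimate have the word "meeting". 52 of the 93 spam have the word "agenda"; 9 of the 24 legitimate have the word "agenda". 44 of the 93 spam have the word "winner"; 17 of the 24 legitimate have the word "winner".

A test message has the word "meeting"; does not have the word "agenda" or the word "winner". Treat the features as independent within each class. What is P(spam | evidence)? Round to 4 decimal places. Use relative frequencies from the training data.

spam: (93/117) × (39/93) × (41/93) × (49/93) ≈ 0.0774271
legitimate: (24/117) × (4/24) × (15/24) × (7/24) ≈ 0.00623219
P(spam | x) = 0.0774271 / 0.08365929 ≈ 0.9255

0.9255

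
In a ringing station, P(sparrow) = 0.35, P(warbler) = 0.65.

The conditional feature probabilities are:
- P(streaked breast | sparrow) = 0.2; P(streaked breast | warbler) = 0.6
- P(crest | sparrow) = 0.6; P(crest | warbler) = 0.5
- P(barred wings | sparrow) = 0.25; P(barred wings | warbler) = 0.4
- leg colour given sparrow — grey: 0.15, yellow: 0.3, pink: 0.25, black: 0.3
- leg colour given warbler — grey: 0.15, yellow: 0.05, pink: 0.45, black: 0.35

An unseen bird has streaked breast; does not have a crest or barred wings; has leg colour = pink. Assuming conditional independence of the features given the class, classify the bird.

warbler

sparrow: 0.35 × 0.2 × (1−0.6) × (1−0.25) × 0.25 = 0.00525
warbler: 0.65 × 0.6 × (1−0.5) × (1−0.4) × 0.45 = 0.05265
Highest score → warbler.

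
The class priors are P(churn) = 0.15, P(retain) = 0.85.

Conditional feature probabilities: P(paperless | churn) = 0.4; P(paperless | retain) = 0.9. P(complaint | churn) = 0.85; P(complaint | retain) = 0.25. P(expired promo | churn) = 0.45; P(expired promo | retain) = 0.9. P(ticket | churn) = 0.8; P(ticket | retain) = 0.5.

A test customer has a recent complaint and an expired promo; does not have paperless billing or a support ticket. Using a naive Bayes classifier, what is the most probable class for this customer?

retain

churn: 0.15 × (1−0.4) × 0.85 × 0.45 × (1−0.8) = 0.006885
retain: 0.85 × (1−0.9) × 0.25 × 0.9 × (1−0.5) = 0.0095625
Highest score → retain.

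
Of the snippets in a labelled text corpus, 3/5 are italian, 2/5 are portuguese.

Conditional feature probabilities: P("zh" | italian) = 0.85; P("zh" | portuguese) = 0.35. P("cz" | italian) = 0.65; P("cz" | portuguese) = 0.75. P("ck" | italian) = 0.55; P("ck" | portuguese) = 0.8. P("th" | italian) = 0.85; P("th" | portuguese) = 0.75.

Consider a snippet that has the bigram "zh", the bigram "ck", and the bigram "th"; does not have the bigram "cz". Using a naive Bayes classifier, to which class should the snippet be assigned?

italian

italian: 0.6 × 0.85 × (1−0.65) × 0.55 × 0.85 = 0.08344875
portuguese: 0.4 × 0.35 × (1−0.75) × 0.8 × 0.75 = 0.021
Highest score → italian.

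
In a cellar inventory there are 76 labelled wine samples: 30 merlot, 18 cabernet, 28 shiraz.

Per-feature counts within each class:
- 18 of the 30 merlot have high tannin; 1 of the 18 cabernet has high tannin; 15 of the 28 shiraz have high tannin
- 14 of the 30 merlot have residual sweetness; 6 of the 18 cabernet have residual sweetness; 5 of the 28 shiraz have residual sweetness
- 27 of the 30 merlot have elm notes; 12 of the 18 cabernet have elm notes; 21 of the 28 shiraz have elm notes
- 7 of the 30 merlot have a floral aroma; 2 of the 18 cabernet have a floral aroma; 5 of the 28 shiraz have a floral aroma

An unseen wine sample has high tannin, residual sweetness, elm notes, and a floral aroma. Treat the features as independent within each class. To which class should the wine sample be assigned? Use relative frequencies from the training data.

merlot: (30/76) × (18/30) × (14/30) × (27/30) × (7/30) ≈ 0.0232105
cabernet: (18/76) × (1/18) × (6/18) × (12/18) × (2/18) ≈ 0.000324886
shiraz: (28/76) × (15/28) × (5/28) × (21/28) × (5/28) ≈ 0.00472023
Highest score → merlot.

merlot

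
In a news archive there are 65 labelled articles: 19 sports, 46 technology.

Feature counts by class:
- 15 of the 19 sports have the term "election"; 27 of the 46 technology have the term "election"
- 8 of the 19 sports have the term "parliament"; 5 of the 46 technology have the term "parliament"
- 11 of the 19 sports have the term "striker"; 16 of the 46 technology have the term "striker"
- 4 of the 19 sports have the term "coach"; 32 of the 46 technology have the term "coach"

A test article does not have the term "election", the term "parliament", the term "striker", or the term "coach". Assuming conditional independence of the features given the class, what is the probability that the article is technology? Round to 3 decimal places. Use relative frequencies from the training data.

sports: (19/65) × (4/19) × (11/19) × (8/19) × (15/19) ≈ 0.0118429
technology: (46/65) × (19/46) × (41/46) × (30/46) × (14/46) ≈ 0.051713
P(technology | x) = 0.051713 / 0.0635559 ≈ 0.814

0.814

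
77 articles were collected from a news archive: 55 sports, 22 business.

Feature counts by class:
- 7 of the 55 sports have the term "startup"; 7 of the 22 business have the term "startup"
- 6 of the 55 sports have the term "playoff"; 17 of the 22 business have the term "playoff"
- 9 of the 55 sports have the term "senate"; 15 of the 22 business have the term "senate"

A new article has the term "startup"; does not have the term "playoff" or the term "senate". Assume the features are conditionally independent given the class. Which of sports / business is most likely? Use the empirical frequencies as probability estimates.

sports

sports: (55/77) × (7/55) × (49/55) × (46/55) ≈ 0.0677385
business: (22/77) × (7/22) × (5/22) × (7/22) ≈ 0.006574
Highest score → sports.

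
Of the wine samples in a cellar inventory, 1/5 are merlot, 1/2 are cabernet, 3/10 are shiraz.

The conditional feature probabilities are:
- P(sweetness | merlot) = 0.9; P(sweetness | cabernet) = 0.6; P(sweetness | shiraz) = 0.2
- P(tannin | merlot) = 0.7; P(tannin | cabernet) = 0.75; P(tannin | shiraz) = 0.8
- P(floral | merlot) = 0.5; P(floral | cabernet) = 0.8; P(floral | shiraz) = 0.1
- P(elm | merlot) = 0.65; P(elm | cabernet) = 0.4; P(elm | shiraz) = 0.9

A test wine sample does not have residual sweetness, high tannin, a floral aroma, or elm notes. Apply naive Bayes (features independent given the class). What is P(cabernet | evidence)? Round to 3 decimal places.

merlot: 0.2 × (1−0.9) × (1−0.7) × (1−0.5) × (1−0.65) = 0.00105
cabernet: 0.5 × (1−0.6) × (1−0.75) × (1−0.8) × (1−0.4) = 0.006
shiraz: 0.3 × (1−0.2) × (1−0.8) × (1−0.1) × (1−0.9) = 0.00432
P(cabernet | x) = 0.006 / 0.01137 ≈ 0.528

0.528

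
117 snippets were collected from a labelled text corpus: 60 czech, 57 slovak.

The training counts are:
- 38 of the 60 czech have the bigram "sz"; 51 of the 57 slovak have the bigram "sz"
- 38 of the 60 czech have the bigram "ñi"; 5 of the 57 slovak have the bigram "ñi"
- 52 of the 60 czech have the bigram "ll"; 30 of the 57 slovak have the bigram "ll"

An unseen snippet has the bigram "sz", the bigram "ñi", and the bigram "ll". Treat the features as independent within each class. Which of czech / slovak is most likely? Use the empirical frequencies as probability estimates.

czech: (60/117) × (38/60) × (38/60) × (52/60) ≈ 0.178272
slovak: (57/117) × (51/57) × (5/57) × (30/57) ≈ 0.0201245
Highest score → czech.

czech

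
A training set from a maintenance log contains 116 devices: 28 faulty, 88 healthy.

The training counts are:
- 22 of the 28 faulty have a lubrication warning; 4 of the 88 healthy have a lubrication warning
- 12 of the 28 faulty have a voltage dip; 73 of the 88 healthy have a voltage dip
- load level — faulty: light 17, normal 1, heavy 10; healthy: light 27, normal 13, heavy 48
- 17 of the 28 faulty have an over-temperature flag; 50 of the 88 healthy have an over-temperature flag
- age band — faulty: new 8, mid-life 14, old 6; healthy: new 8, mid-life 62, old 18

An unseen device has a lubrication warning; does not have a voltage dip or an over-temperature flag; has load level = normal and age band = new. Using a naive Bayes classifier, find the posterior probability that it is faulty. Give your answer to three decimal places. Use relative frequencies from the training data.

faulty: (28/116) × (22/28) × (16/28) × (1/28) × (11/28) × (8/28) ≈ 0.000434445
healthy: (88/116) × (4/88) × (15/88) × (13/88) × (38/88) × (8/88) ≈ 0.0000340863
P(faulty | x) = 0.000434445 / 0.0004685313 ≈ 0.927

0.927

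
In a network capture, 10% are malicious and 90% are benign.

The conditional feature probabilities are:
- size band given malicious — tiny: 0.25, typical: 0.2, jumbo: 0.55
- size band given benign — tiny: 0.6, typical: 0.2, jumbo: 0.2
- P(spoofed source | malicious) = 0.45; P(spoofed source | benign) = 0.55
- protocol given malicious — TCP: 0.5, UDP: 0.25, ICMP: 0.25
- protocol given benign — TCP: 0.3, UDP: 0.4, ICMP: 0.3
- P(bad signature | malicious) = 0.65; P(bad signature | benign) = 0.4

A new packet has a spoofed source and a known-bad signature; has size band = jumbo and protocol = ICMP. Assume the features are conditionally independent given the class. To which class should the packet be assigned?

malicious: 0.1 × 0.55 × 0.45 × 0.25 × 0.65 = 0.004021875
benign: 0.9 × 0.2 × 0.55 × 0.3 × 0.4 = 0.01188
Highest score → benign.

benign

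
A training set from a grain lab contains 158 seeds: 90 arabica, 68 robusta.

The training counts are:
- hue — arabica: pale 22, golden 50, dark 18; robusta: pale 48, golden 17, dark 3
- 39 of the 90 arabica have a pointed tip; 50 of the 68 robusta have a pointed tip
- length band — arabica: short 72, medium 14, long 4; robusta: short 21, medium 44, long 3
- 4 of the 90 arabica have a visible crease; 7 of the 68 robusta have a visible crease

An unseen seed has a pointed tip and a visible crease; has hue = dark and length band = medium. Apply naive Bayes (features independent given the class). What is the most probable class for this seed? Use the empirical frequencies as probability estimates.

robusta

arabica: (90/158) × (18/90) × (39/90) × (14/90) × (4/90) ≈ 0.000341303
robusta: (68/158) × (3/68) × (50/68) × (44/68) × (7/68) ≈ 0.000929947
Highest score → robusta.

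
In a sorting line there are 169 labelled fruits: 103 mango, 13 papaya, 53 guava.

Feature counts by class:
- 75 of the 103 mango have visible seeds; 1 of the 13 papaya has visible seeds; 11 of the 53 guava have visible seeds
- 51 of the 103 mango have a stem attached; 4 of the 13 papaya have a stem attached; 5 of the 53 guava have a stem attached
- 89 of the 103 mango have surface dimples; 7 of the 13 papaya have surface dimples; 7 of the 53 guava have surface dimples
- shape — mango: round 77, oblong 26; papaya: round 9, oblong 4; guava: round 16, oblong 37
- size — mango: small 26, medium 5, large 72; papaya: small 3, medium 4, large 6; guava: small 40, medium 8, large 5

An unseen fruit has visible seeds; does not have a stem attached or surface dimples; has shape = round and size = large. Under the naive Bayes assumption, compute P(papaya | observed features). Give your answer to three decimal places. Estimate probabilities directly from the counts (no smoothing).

0.034

mango: (103/169) × (75/103) × (52/103) × (14/103) × (77/103) × (72/103) ≈ 0.015914
papaya: (13/169) × (1/13) × (9/13) × (6/13) × (9/13) × (6/13) ≈ 0.000604126
guava: (53/169) × (11/53) × (48/53) × (46/53) × (16/53) × (5/53) ≈ 0.00145711
P(papaya | x) = 0.000604126 / 0.017975236 ≈ 0.034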